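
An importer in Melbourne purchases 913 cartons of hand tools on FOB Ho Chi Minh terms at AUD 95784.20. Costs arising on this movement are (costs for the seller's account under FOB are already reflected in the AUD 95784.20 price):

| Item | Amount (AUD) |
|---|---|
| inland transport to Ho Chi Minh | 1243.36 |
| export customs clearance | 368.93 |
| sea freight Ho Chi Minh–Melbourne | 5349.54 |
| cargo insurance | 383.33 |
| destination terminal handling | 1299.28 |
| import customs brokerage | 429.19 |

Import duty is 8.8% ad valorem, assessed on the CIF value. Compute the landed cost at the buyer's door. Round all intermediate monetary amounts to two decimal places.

FOB: the seller bears costs until goods are on board at the origin port; the buyer bears freight, insurance and all costs thereafter.
Already in the invoice (seller's account under FOB): inland to port, export clearance — exclude.
CIF value = FOB price + freight + insurance = 95784.20 + 5349.54 + 383.33 = 101517.07
Import duty = 101517.07 × 8.8% = 8933.50
Buyer bears: freight 5349.54 + insurance 383.33 + destination terminal 1299.28 + brokerage 429.19 + duty 8933.50 = 16394.84
Landed cost = invoice 95784.20 + 16394.84 = 112179.04

Total landed cost: AUD 112179.04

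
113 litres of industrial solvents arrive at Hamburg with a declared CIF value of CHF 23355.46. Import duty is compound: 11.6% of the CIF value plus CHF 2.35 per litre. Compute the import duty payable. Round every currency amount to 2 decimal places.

Ad valorem component: 23355.46 × 11.6% = 2709.23
Specific component: 113 × 2.35 = 265.55
Import duty = 2709.23 + 265.55 = 2974.78

Import duty: CHF 2974.78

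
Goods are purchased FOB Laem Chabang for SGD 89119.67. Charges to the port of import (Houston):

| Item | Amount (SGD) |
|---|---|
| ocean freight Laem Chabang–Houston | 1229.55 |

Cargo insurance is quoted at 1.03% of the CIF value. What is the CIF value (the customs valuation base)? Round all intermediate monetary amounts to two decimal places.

CIF value: SGD 91289.50

Let C be the CIF value. C = FOB price + freight + 1.03% × C
C − 1.03% × C = 89119.67 + 1229.55
0.9897 × C = 90349.22
C = 90349.22 / 0.9897 = 91289.50
Insurance premium = 1.03% × 91289.50 = 940.28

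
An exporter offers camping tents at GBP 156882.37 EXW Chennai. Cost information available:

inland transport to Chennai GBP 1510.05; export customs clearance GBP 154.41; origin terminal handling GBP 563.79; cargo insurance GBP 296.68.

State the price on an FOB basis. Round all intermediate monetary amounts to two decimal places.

FOB price: GBP 159110.62

Not relevant to the conversion: insurance — on the buyer under both terms; not part of either seller's price.
From EXW to FOB, the seller additionally bears: inland to port, export clearance, origin terminal.
FOB price = 156882.37 + 1510.05 + 154.41 + 563.79 = 159110.62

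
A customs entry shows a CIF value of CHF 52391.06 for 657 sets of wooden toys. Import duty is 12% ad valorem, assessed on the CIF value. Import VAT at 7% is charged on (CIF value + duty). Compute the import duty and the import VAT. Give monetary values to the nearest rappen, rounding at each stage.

Import duty = 52391.06 × 12% = 6286.93
VAT base = CIF + duty = 52391.06 + 6286.93 = 58677.99
Import VAT = 58677.99 × 7% = 4107.46

Import duty: CHF 6286.93; import VAT: CHF 4107.46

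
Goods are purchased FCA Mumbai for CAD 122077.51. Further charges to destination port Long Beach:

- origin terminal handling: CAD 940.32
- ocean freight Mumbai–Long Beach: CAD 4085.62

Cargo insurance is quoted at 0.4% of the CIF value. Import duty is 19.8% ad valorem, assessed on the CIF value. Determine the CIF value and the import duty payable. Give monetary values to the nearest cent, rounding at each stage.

Let C be the CIF value. C = FCA price + pre-shipment costs + freight + 0.4% × C
C − 0.4% × C = 122077.51 + 940.32 + 4085.62
0.996 × C = 127103.45
C = 127103.45 / 0.996 = 127613.91
Insurance premium = 0.4% × 127613.91 = 510.46
Import duty = 127613.91 × 19.8% = 25267.55

CIF value: CAD 127613.91; import duty: CAD 25267.55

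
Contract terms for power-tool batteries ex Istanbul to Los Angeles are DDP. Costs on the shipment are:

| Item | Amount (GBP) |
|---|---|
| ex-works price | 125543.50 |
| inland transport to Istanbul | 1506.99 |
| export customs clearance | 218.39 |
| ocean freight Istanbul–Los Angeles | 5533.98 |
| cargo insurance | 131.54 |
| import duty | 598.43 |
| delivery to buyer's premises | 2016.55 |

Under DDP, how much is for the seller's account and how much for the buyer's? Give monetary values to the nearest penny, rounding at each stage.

Seller: GBP 135549.38; buyer: GBP 0.00

DDP: the seller bears all costs including import duty.
Seller's account: goods 125543.50 + inland to port 1506.99 + export clearance 218.39 + freight 5533.98 + insurance 131.54 + duty 598.43 + delivery 2016.55 = 135549.38
Buyer's account: 0.00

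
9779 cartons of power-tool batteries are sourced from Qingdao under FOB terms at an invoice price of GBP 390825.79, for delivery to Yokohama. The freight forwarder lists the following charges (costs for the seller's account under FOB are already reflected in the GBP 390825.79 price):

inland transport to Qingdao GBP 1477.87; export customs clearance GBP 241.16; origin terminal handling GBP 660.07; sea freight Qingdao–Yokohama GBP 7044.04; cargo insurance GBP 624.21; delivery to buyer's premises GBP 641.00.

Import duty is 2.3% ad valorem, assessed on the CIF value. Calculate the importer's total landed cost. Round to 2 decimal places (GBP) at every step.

FOB: the seller bears costs until goods are on board at the origin port; the buyer bears freight, insurance and all costs thereafter.
Already in the invoice (seller's account under FOB): inland to port, export clearance, origin terminal — exclude.
CIF value = FOB price + freight + insurance = 390825.79 + 7044.04 + 624.21 = 398494.04
Import duty = 398494.04 × 2.3% = 9165.36
Buyer bears: freight 7044.04 + insurance 624.21 + delivery 641.00 + duty 9165.36 = 17474.61
Landed cost = invoice 390825.79 + 17474.61 = 408300.40

Total landed cost: GBP 408300.40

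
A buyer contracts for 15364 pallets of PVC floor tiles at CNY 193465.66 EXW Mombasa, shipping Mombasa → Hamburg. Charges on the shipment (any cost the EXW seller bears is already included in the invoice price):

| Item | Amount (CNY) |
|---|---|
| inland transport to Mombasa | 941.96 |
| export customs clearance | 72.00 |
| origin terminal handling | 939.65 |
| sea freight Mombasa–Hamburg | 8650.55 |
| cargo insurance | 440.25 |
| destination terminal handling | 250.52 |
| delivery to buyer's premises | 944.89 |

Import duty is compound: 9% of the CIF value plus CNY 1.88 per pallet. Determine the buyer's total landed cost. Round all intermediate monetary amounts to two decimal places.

EXW: the seller makes goods available at their premises; the buyer bears all onward costs.
CIF value = EXW price + inland to port + export clearance + origin terminal + freight + insurance = 193465.66 + 941.96 + 72.00 + 939.65 + 8650.55 + 440.25 = 204510.07
Ad valorem component: 204510.07 × 9% = 18405.91
Specific component: 15364 × 1.88 = 28884.32
Import duty = 18405.91 + 28884.32 = 47290.23
Buyer bears: inland to port 941.96 + export clearance 72.00 + origin terminal 939.65 + freight 8650.55 + insurance 440.25 + destination terminal 250.52 + delivery 944.89 + duty 47290.23 = 59530.05
Landed cost = invoice 193465.66 + 59530.05 = 252995.71

Total landed cost: CNY 252995.71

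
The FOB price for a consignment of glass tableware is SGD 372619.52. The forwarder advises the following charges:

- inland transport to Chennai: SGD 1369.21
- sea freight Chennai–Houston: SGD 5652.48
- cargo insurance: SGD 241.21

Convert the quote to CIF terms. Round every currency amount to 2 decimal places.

Not relevant to the conversion: inland to port — on the seller under both FOB and CIF; already in the FOB price and stays in the CIF price.
From FOB to CIF, the seller additionally bears: freight, insurance.
CIF price = 372619.52 + 5652.48 + 241.21 = 378513.21

CIF price: SGD 378513.21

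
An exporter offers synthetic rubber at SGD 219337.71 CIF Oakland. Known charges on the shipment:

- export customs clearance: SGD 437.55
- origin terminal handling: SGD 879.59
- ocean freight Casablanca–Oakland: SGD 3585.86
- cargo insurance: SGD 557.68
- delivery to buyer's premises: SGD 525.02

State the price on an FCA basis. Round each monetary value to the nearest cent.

Not relevant to the conversion: export clearance — on the seller under both CIF and FCA; already in the CIF price and stays in the FCA price. delivery — on the buyer under both terms; not part of either seller's price.
From CIF to FCA, the seller no longer bears: origin terminal, freight, insurance.
FCA price = 219337.71 − 879.59 − 3585.86 − 557.68 = 214314.58

FCA price: SGD 214314.58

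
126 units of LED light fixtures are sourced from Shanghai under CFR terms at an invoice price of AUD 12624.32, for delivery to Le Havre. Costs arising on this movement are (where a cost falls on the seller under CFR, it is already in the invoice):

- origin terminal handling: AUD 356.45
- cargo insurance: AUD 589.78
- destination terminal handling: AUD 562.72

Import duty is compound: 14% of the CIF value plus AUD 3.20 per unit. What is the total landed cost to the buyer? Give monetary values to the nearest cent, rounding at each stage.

CFR: the seller pays costs through ocean freight to the destination port, but not insurance.
Already in the invoice (seller's account under CFR): origin terminal — exclude.
CIF value = CFR price + insurance = 12624.32 + 589.78 = 13214.10
Ad valorem component: 13214.10 × 14% = 1849.97
Specific component: 126 × 3.20 = 403.20
Import duty = 1849.97 + 403.20 = 2253.17
Buyer bears: insurance 589.78 + destination terminal 562.72 + duty 2253.17 = 3405.67
Landed cost = invoice 12624.32 + 3405.67 = 16029.99

Total landed cost: AUD 16029.99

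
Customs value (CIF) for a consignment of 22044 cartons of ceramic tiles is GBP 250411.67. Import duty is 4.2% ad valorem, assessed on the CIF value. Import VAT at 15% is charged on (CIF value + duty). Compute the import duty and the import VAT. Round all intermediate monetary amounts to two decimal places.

Import duty: GBP 10517.29; import VAT: GBP 39139.34

Import duty = 250411.67 × 4.2% = 10517.29
VAT base = CIF + duty = 250411.67 + 10517.29 = 260928.96
Import VAT = 260928.96 × 15% = 39139.34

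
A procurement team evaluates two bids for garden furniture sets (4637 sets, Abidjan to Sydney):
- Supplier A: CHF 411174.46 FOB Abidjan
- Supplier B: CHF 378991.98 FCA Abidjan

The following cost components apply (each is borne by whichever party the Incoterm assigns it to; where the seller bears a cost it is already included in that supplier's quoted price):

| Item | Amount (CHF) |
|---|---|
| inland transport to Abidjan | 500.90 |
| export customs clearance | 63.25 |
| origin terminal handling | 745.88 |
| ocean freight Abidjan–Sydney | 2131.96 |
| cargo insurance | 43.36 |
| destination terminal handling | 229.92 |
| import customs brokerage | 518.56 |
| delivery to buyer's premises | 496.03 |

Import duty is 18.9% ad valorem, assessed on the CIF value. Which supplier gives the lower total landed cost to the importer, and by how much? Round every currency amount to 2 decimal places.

Supplier B is cheaper by CHF 37378.12

Supplier A (FOB):
CIF value = FOB price + freight + insurance = 411174.46 + 2131.96 + 43.36 = 413349.78
Import duty = 413349.78 × 18.9% = 78123.11
Buyer bears (A): 2131.96 + 43.36 + 229.92 + 518.56 + 496.03 = 3419.83
Landed cost (A) = invoice 411174.46 + 3419.83 + duty 78123.11 = 492717.40
Supplier B (FCA):
CIF value = FCA price + origin terminal + freight + insurance = 378991.98 + 745.88 + 2131.96 + 43.36 = 381913.18
Import duty = 381913.18 × 18.9% = 72181.59
Buyer bears (B): 745.88 + 2131.96 + 43.36 + 229.92 + 518.56 + 496.03 = 4165.71
Landed cost (B) = invoice 378991.98 + 4165.71 + duty 72181.59 = 455339.28
Difference = |492717.40 − 455339.28| = 37378.12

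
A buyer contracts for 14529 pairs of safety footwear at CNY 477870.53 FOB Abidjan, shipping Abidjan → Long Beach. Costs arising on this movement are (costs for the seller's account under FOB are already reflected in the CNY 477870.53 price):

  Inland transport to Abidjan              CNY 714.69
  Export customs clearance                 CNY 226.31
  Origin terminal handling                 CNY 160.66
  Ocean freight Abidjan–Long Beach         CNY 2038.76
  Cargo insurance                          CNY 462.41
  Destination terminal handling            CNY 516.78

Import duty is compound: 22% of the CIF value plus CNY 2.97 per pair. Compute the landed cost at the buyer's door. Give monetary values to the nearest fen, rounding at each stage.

FOB: the seller bears costs until goods are on board at the origin port; the buyer bears freight, insurance and all costs thereafter.
Already in the invoice (seller's account under FOB): inland to port, export clearance, origin terminal — exclude.
CIF value = FOB price + freight + insurance = 477870.53 + 2038.76 + 462.41 = 480371.70
Ad valorem component: 480371.70 × 22% = 105681.77
Specific component: 14529 × 2.97 = 43151.13
Import duty = 105681.77 + 43151.13 = 148832.90
Buyer bears: freight 2038.76 + insurance 462.41 + destination terminal 516.78 + duty 148832.90 = 151850.85
Landed cost = invoice 477870.53 + 151850.85 = 629721.38

Total landed cost: CNY 629721.38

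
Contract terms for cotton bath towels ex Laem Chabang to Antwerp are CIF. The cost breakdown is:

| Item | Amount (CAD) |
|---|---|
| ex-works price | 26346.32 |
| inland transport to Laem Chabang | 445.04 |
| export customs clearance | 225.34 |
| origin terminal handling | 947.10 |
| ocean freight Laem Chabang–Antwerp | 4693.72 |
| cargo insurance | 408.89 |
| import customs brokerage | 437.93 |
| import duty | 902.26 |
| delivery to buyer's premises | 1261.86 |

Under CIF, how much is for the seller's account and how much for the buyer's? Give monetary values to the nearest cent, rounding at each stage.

Seller: CAD 33066.41; buyer: CAD 2602.05

CIF: the seller pays costs through ocean freight and marine insurance to the destination port.
Seller's account: goods 26346.32 + inland to port 445.04 + export clearance 225.34 + origin terminal 947.10 + freight 4693.72 + insurance 408.89 = 33066.41
Buyer's account: brokerage 437.93 + duty 902.26 + delivery 1261.86 = 2602.05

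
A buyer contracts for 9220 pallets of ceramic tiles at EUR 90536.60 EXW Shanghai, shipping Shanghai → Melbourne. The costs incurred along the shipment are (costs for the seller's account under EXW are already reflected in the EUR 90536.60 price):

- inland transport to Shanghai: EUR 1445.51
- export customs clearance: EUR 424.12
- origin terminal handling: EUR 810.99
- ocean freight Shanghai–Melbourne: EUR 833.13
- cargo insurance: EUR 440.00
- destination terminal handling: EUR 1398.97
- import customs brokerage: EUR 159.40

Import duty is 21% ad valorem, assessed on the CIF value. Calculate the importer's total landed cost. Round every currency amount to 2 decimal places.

Total landed cost: EUR 115891.69

EXW: the seller makes goods available at their premises; the buyer bears all onward costs.
CIF value = EXW price + inland to port + export clearance + origin terminal + freight + insurance = 90536.60 + 1445.51 + 424.12 + 810.99 + 833.13 + 440.00 = 94490.35
Import duty = 94490.35 × 21% = 19842.97
Buyer bears: inland to port 1445.51 + export clearance 424.12 + origin terminal 810.99 + freight 833.13 + insurance 440.00 + destination terminal 1398.97 + brokerage 159.40 + duty 19842.97 = 25355.09
Landed cost = invoice 90536.60 + 25355.09 = 115891.69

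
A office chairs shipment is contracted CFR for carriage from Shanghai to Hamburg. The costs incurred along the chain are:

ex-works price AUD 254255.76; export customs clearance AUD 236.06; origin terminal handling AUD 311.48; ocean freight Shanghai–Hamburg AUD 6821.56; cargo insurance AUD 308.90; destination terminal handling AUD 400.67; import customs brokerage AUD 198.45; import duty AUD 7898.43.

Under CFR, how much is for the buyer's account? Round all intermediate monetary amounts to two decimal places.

CFR: the seller pays costs through ocean freight to the destination port, but not insurance.
Seller's account: goods 254255.76 + export clearance 236.06 + origin terminal 311.48 + freight 6821.56 = 261624.86
Buyer's account: insurance 308.90 + destination terminal 400.67 + brokerage 198.45 + duty 7898.43 = 8806.45

Buyer's account: AUD 8806.45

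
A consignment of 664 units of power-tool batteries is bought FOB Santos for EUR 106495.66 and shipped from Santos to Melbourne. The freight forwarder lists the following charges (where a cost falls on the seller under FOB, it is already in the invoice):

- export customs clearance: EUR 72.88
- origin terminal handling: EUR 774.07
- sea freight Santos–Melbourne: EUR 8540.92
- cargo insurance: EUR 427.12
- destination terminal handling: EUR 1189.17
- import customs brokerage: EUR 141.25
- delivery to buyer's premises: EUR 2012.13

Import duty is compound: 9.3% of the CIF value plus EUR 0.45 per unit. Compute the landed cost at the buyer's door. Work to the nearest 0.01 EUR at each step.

Total landed cost: EUR 129843.17

FOB: the seller bears costs until goods are on board at the origin port; the buyer bears freight, insurance and all costs thereafter.
Already in the invoice (seller's account under FOB): export clearance, origin terminal — exclude.
CIF value = FOB price + freight + insurance = 106495.66 + 8540.92 + 427.12 = 115463.70
Ad valorem component: 115463.70 × 9.3% = 10738.12
Specific component: 664 × 0.45 = 298.80
Import duty = 10738.12 + 298.80 = 11036.92
Buyer bears: freight 8540.92 + insurance 427.12 + destination terminal 1189.17 + brokerage 141.25 + delivery 2012.13 + duty 11036.92 = 23347.51
Landed cost = invoice 106495.66 + 23347.51 = 129843.17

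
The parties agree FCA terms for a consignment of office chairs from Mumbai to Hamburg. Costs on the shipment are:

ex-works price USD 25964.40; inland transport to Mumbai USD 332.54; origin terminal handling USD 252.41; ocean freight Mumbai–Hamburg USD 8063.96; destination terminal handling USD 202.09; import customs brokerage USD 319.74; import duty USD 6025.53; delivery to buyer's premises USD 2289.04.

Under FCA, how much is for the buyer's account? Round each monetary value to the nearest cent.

FCA: the seller delivers export-cleared goods to the carrier; the buyer bears costs from that point.
Seller's account: goods 25964.40 + inland to port 332.54 = 26296.94
Buyer's account: origin terminal 252.41 + freight 8063.96 + destination terminal 202.09 + brokerage 319.74 + duty 6025.53 + delivery 2289.04 = 17152.77

Buyer's account: USD 17152.77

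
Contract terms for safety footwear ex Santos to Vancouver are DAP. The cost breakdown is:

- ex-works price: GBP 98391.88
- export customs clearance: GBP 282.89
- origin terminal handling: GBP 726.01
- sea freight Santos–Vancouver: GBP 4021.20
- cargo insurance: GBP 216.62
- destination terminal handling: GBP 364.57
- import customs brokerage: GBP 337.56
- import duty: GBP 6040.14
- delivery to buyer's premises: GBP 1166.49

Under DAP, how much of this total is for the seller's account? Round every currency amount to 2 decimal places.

DAP: the seller bears all costs to the named destination except import duty and clearance.
Seller's account: goods 98391.88 + export clearance 282.89 + origin terminal 726.01 + freight 4021.20 + insurance 216.62 + destination terminal 364.57 + delivery 1166.49 = 105169.66
Buyer's account: brokerage 337.56 + duty 6040.14 = 6377.70

Seller's account: GBP 105169.66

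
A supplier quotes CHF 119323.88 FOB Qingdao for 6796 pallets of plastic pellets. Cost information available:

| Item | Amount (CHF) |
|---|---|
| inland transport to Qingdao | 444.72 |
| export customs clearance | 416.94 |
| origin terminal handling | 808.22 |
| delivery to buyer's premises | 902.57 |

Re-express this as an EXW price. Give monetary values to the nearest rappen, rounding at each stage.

EXW price: CHF 117654.00

Not relevant to the conversion: delivery — on the buyer under both terms; not part of either seller's price.
From FOB to EXW, the seller no longer bears: inland to port, export clearance, origin terminal.
EXW price = 119323.88 − 444.72 − 416.94 − 808.22 = 117654.00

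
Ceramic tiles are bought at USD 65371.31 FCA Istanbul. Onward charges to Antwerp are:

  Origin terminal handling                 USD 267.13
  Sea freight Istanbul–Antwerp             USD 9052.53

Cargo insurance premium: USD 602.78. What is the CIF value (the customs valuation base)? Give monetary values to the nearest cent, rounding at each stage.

CIF value: USD 75293.75

CIF = FCA price + pre-shipment costs + freight + insurance
CIF = 65371.31 + 267.13 + 9052.53 + 602.78 = 75293.75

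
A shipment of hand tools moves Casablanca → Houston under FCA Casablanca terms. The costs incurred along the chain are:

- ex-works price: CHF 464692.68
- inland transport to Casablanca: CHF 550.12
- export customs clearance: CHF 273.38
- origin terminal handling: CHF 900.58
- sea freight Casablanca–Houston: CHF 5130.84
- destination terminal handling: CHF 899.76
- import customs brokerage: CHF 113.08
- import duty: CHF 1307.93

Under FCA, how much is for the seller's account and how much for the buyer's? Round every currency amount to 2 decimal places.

Seller: CHF 465516.18; buyer: CHF 8352.19

FCA: the seller delivers export-cleared goods to the carrier; the buyer bears costs from that point.
Seller's account: goods 464692.68 + inland to port 550.12 + export clearance 273.38 = 465516.18
Buyer's account: origin terminal 900.58 + freight 5130.84 + destination terminal 899.76 + brokerage 113.08 + duty 1307.93 = 8352.19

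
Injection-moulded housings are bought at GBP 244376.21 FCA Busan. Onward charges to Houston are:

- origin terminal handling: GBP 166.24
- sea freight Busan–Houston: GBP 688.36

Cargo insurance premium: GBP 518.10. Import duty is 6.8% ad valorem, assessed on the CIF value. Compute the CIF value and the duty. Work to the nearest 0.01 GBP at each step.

CIF value: GBP 245748.91; import duty: GBP 16710.93

CIF = FCA price + pre-shipment costs + freight + insurance
CIF = 244376.21 + 166.24 + 688.36 + 518.10 = 245748.91
Import duty = 245748.91 × 6.8% = 16710.93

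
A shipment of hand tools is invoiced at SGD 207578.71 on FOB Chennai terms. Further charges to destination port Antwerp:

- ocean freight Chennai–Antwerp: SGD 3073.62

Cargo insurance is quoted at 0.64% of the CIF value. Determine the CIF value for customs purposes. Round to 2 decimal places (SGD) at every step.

CIF value: SGD 212009.19

Let C be the CIF value. C = FOB price + freight + 0.64% × C
C − 0.64% × C = 207578.71 + 3073.62
0.9936 × C = 210652.33
C = 210652.33 / 0.9936 = 212009.19
Insurance premium = 0.64% × 212009.19 = 1356.86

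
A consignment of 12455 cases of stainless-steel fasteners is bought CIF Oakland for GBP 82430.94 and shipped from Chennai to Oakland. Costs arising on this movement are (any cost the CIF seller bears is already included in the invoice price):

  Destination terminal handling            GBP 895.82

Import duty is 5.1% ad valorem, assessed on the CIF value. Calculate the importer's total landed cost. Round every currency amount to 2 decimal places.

CIF: the seller pays costs through ocean freight and marine insurance to the destination port.
The CIF price already equals the CIF value: 82430.94
Import duty = 82430.94 × 5.1% = 4203.98
Buyer bears: destination terminal 895.82 + duty 4203.98 = 5099.80
Landed cost = invoice 82430.94 + 5099.80 = 87530.74

Total landed cost: GBP 87530.74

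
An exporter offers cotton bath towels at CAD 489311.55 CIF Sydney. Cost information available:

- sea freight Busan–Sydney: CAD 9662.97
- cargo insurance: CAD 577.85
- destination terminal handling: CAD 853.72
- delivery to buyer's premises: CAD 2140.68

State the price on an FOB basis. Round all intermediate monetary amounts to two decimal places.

FOB price: CAD 479070.73

Not relevant to the conversion: delivery, destination terminal — on the buyer under both terms; not part of either seller's price.
From CIF to FOB, the seller no longer bears: freight, insurance.
FOB price = 489311.55 − 9662.97 − 577.85 = 479070.73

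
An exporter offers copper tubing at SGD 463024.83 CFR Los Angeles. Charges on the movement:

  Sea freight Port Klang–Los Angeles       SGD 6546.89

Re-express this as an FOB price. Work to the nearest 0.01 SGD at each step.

From CFR to FOB, the seller no longer bears: freight.
FOB price = 463024.83 − 6546.89 = 456477.94

FOB price: SGD 456477.94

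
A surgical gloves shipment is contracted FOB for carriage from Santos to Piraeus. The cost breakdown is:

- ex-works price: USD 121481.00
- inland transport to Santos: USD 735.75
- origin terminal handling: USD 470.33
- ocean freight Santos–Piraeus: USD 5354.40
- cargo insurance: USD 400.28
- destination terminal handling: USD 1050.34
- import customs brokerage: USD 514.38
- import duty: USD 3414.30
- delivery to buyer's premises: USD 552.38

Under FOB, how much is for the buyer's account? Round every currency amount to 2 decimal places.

FOB: the seller bears costs until goods are on board at the origin port; the buyer bears freight, insurance and all costs thereafter.
Seller's account: goods 121481.00 + inland to port 735.75 + origin terminal 470.33 = 122687.08
Buyer's account: freight 5354.40 + insurance 400.28 + destination terminal 1050.34 + brokerage 514.38 + duty 3414.30 + delivery 552.38 = 11286.08

Buyer's account: USD 11286.08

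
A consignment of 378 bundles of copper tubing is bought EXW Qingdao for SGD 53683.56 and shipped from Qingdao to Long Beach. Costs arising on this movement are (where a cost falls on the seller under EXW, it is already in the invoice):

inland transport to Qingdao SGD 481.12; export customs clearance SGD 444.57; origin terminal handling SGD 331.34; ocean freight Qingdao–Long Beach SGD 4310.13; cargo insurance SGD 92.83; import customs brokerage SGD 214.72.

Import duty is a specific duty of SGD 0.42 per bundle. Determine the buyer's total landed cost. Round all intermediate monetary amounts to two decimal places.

EXW: the seller makes goods available at their premises; the buyer bears all onward costs.
CIF value = EXW price + inland to port + export clearance + origin terminal + freight + insurance = 53683.56 + 481.12 + 444.57 + 331.34 + 4310.13 + 92.83 = 59343.55
Import duty = 378 × 0.42 = 158.76
Buyer bears: inland to port 481.12 + export clearance 444.57 + origin terminal 331.34 + freight 4310.13 + insurance 92.83 + brokerage 214.72 + duty 158.76 = 6033.47
Landed cost = invoice 53683.56 + 6033.47 = 59717.03

Total landed cost: SGD 59717.03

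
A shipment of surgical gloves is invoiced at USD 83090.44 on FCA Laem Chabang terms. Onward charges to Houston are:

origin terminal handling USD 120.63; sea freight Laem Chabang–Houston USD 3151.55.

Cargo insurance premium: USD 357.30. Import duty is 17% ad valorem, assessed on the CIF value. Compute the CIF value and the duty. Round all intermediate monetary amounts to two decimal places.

CIF value: USD 86719.92; import duty: USD 14742.39

CIF = FCA price + pre-shipment costs + freight + insurance
CIF = 83090.44 + 120.63 + 3151.55 + 357.30 = 86719.92
Import duty = 86719.92 × 17% = 14742.39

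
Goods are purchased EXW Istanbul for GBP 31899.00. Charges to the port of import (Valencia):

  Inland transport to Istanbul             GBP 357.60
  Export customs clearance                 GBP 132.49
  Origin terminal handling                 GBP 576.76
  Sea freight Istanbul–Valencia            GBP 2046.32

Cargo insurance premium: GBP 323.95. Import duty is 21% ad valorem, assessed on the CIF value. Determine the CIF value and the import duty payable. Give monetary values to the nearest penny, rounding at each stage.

CIF = EXW price + pre-shipment costs + freight + insurance
CIF = 31899.00 + 357.60 + 132.49 + 576.76 + 2046.32 + 323.95 = 35336.12
Import duty = 35336.12 × 21% = 7420.59

CIF value: GBP 35336.12; import duty: GBP 7420.59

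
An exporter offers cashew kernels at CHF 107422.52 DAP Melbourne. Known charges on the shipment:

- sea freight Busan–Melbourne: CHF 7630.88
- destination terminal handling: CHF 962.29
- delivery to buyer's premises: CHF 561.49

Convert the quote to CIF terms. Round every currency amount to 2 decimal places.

CIF price: CHF 105898.74

Not relevant to the conversion: freight — on the seller under both DAP and CIF; already in the DAP price and stays in the CIF price.
From DAP to CIF, the seller no longer bears: destination terminal, delivery.
CIF price = 107422.52 − 962.29 − 561.49 = 105898.74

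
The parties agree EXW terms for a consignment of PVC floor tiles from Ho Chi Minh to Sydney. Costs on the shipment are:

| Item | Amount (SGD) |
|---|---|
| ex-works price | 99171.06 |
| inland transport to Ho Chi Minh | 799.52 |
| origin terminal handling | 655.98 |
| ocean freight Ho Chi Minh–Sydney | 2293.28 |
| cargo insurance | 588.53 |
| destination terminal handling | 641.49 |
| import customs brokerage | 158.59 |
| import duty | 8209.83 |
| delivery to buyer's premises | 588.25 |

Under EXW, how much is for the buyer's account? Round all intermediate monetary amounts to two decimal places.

EXW: the seller makes goods available at their premises; the buyer bears all onward costs.
Seller's account: goods 99171.06 = 99171.06
Buyer's account: inland to port 799.52 + origin terminal 655.98 + freight 2293.28 + insurance 588.53 + destination terminal 641.49 + brokerage 158.59 + duty 8209.83 + delivery 588.25 = 13935.47

Buyer's account: SGD 13935.47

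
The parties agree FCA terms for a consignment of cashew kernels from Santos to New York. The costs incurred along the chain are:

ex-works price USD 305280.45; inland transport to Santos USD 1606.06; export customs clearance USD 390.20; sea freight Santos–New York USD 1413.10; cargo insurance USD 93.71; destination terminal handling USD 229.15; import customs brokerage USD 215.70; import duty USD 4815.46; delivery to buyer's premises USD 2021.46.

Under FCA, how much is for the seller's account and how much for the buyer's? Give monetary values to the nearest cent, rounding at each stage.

Seller: USD 307276.71; buyer: USD 8788.58

FCA: the seller delivers export-cleared goods to the carrier; the buyer bears costs from that point.
Seller's account: goods 305280.45 + inland to port 1606.06 + export clearance 390.20 = 307276.71
Buyer's account: freight 1413.10 + insurance 93.71 + destination terminal 229.15 + brokerage 215.70 + duty 4815.46 + delivery 2021.46 = 8788.58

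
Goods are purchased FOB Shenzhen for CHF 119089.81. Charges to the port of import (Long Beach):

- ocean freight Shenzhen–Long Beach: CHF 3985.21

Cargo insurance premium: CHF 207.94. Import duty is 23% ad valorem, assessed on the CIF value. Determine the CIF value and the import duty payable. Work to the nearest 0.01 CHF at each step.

CIF = FOB price + freight + insurance
CIF = 119089.81 + 3985.21 + 207.94 = 123282.96
Import duty = 123282.96 × 23% = 28355.08

CIF value: CHF 123282.96; import duty: CHF 28355.08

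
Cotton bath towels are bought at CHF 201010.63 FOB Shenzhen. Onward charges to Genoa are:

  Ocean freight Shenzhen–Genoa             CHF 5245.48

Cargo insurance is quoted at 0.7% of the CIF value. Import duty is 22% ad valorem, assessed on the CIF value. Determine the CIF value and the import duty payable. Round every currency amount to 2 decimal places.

Let C be the CIF value. C = FOB price + freight + 0.7% × C
C − 0.7% × C = 201010.63 + 5245.48
0.993 × C = 206256.11
C = 206256.11 / 0.993 = 207710.08
Insurance premium = 0.7% × 207710.08 = 1453.97
Import duty = 207710.08 × 22% = 45696.22

CIF value: CHF 207710.08; import duty: CHF 45696.22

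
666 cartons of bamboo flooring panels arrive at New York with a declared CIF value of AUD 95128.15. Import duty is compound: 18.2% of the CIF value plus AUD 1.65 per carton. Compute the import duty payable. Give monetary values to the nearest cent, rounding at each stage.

Import duty: AUD 18412.22

Ad valorem component: 95128.15 × 18.2% = 17313.32
Specific component: 666 × 1.65 = 1098.90
Import duty = 17313.32 + 1098.90 = 18412.22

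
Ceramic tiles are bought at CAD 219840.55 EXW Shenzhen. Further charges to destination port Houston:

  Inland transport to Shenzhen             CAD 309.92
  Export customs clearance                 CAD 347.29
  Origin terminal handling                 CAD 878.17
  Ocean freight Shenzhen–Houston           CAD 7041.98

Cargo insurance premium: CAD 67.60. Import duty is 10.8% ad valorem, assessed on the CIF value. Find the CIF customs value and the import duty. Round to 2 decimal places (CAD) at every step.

CIF value: CAD 228485.51; import duty: CAD 24676.44

CIF = EXW price + pre-shipment costs + freight + insurance
CIF = 219840.55 + 309.92 + 347.29 + 878.17 + 7041.98 + 67.60 = 228485.51
Import duty = 228485.51 × 10.8% = 24676.44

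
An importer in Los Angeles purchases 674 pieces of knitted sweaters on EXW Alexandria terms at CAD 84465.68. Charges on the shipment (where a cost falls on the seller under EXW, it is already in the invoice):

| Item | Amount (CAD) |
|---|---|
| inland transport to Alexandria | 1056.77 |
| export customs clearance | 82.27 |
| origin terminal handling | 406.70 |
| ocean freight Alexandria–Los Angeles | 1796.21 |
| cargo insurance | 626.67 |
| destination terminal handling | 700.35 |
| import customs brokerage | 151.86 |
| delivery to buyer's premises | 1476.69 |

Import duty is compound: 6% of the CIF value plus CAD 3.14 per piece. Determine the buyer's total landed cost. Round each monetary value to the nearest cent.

EXW: the seller makes goods available at their premises; the buyer bears all onward costs.
CIF value = EXW price + inland to port + export clearance + origin terminal + freight + insurance = 84465.68 + 1056.77 + 82.27 + 406.70 + 1796.21 + 626.67 = 88434.30
Ad valorem component: 88434.30 × 6% = 5306.06
Specific component: 674 × 3.14 = 2116.36
Import duty = 5306.06 + 2116.36 = 7422.42
Buyer bears: inland to port 1056.77 + export clearance 82.27 + origin terminal 406.70 + freight 1796.21 + insurance 626.67 + destination terminal 700.35 + brokerage 151.86 + delivery 1476.69 + duty 7422.42 = 13719.94
Landed cost = invoice 84465.68 + 13719.94 = 98185.62

Total landed cost: CAD 98185.62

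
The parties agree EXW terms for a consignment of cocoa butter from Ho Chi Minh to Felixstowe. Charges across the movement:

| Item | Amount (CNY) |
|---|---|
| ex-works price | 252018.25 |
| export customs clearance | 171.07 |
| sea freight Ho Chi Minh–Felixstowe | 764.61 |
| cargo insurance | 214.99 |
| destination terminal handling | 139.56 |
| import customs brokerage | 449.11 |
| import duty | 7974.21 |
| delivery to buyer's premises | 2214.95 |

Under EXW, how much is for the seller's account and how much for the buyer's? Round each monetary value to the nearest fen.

EXW: the seller makes goods available at their premises; the buyer bears all onward costs.
Seller's account: goods 252018.25 = 252018.25
Buyer's account: export clearance 171.07 + freight 764.61 + insurance 214.99 + destination terminal 139.56 + brokerage 449.11 + duty 7974.21 + delivery 2214.95 = 11928.50

Seller: CNY 252018.25; buyer: CNY 11928.50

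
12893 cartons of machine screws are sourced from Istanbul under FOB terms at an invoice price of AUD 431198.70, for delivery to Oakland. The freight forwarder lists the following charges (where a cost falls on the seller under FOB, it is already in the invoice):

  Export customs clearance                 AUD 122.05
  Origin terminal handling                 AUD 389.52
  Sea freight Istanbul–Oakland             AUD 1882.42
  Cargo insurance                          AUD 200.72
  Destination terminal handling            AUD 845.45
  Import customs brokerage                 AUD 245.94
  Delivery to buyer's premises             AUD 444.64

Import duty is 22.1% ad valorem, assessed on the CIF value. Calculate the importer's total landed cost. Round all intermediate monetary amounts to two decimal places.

FOB: the seller bears costs until goods are on board at the origin port; the buyer bears freight, insurance and all costs thereafter.
Already in the invoice (seller's account under FOB): export clearance, origin terminal — exclude.
CIF value = FOB price + freight + insurance = 431198.70 + 1882.42 + 200.72 = 433281.84
Import duty = 433281.84 × 22.1% = 95755.29
Buyer bears: freight 1882.42 + insurance 200.72 + destination terminal 845.45 + brokerage 245.94 + delivery 444.64 + duty 95755.29 = 99374.46
Landed cost = invoice 431198.70 + 99374.46 = 530573.16

Total landed cost: AUD 530573.16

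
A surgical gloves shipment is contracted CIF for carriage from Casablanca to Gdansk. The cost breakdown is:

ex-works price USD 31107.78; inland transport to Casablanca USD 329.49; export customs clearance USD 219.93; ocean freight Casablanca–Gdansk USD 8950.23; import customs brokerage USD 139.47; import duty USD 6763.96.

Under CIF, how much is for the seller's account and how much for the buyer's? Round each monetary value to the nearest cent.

CIF: the seller pays costs through ocean freight and marine insurance to the destination port.
Seller's account: goods 31107.78 + inland to port 329.49 + export clearance 219.93 + freight 8950.23 = 40607.43
Buyer's account: brokerage 139.47 + duty 6763.96 = 6903.43

Seller: USD 40607.43; buyer: USD 6903.43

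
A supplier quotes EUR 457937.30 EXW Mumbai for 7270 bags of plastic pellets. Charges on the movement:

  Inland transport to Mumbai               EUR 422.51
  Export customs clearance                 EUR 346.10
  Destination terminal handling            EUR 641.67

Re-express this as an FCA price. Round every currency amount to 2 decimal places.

Not relevant to the conversion: destination terminal — on the buyer under both terms; not part of either seller's price.
From EXW to FCA, the seller additionally bears: inland to port, export clearance.
FCA price = 457937.30 + 422.51 + 346.10 = 458705.91

FCA price: EUR 458705.91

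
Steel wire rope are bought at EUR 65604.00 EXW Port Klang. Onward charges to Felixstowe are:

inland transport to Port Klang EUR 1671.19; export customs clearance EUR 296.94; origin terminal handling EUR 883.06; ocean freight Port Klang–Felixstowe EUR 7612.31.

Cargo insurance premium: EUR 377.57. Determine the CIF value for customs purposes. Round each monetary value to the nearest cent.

CIF value: EUR 76445.07

CIF = EXW price + pre-shipment costs + freight + insurance
CIF = 65604.00 + 1671.19 + 296.94 + 883.06 + 7612.31 + 377.57 = 76445.07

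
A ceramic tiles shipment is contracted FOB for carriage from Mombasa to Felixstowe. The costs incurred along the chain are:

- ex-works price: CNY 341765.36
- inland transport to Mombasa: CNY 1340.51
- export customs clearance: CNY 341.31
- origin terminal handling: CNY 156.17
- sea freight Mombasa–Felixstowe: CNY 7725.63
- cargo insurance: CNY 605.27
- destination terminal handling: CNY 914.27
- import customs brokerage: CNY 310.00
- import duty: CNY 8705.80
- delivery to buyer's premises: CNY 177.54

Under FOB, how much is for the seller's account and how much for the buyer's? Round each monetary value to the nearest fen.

Seller: CNY 343603.35; buyer: CNY 18438.51

FOB: the seller bears costs until goods are on board at the origin port; the buyer bears freight, insurance and all costs thereafter.
Seller's account: goods 341765.36 + inland to port 1340.51 + export clearance 341.31 + origin terminal 156.17 = 343603.35
Buyer's account: freight 7725.63 + insurance 605.27 + destination terminal 914.27 + brokerage 310.00 + duty 8705.80 + delivery 177.54 = 18438.51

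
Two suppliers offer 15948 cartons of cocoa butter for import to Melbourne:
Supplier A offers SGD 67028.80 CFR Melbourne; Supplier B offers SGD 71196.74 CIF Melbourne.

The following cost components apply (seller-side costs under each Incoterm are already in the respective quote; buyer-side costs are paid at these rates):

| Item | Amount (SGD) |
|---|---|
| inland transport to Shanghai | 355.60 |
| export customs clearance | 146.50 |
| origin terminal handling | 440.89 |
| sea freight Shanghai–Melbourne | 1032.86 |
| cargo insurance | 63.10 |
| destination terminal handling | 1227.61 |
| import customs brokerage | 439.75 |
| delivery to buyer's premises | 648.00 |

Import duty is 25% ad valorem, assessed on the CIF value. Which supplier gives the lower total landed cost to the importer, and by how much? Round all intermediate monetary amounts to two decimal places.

Supplier A is cheaper by SGD 5131.05

Supplier A (CFR):
CIF value = CFR price + insurance = 67028.80 + 63.10 = 67091.90
Import duty = 67091.90 × 25% = 16772.98
Buyer bears (A): 63.10 + 1227.61 + 439.75 + 648.00 = 2378.46
Landed cost (A) = invoice 67028.80 + 2378.46 + duty 16772.98 = 86180.24
Supplier B (CIF):
The CIF price already equals the CIF value: 71196.74
Import duty = 71196.74 × 25% = 17799.19
Buyer bears (B): 1227.61 + 439.75 + 648.00 = 2315.36
Landed cost (B) = invoice 71196.74 + 2315.36 + duty 17799.19 = 91311.29
Difference = |86180.24 − 91311.29| = 5131.05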